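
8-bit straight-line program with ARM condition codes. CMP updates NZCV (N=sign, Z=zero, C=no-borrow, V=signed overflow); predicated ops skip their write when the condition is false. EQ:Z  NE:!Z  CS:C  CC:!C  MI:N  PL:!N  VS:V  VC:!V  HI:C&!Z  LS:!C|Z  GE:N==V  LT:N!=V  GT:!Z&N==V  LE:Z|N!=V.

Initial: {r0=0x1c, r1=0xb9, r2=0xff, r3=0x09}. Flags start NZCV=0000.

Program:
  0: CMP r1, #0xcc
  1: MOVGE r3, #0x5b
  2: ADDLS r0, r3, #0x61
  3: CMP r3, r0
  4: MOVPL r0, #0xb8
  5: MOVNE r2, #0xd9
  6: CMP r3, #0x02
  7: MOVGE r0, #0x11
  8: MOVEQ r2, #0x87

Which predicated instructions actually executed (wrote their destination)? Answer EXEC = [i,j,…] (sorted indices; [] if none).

[0] flags=1000 → (cmp)
[1] flags=1000 GE?F → skip
[2] flags=1000 LS?T → r0=0x6a
[3] flags=1000 → (cmp)
[4] flags=1000 PL?F → skip
[5] flags=1000 NE?T → r2=0xd9
[6] flags=0010 → (cmp)
[7] flags=0010 GE?T → r0=0x11
[8] flags=0010 EQ?F → skip

EXEC = [2,5,7]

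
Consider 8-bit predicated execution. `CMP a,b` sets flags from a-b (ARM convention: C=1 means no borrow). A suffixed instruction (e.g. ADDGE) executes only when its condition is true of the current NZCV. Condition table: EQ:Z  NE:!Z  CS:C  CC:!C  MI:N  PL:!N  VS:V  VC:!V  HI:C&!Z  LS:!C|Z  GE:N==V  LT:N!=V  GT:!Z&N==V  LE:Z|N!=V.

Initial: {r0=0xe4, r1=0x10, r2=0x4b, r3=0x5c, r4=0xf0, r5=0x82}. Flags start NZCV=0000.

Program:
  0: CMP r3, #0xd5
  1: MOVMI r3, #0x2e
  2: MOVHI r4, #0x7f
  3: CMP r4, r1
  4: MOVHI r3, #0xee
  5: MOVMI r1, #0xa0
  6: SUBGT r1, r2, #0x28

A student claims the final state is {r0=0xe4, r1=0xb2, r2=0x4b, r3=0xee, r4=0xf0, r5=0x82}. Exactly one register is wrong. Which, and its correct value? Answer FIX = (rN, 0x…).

[0] flags=1001 → (cmp)
[1] flags=1001 MI?T → r3=0x2e
[2] flags=1001 HI?F → skip
[3] flags=1010 → (cmp)
[4] flags=1010 HI?T → r3=0xee
[5] flags=1010 MI?T → r1=0xa0
[6] flags=1010 GT?F → skip

FIX = (r1, 0xa0)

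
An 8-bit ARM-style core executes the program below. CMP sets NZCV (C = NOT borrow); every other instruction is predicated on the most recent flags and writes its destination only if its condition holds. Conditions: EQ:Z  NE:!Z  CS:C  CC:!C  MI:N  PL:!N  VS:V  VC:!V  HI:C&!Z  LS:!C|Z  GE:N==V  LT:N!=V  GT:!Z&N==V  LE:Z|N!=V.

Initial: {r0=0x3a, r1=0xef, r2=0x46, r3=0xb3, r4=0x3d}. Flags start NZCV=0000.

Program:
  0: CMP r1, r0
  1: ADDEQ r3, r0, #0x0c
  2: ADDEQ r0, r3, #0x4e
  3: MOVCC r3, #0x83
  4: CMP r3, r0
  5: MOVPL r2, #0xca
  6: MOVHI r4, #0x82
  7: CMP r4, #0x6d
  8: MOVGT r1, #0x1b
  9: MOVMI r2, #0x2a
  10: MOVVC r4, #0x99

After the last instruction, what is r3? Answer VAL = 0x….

[0] flags=1010 → (cmp)
[1] flags=1010 EQ?F → skip
[2] flags=1010 EQ?F → skip
[3] flags=1010 CC?F → skip
[4] flags=0011 → (cmp)
[5] flags=0011 PL?T → r2=0xca
[6] flags=0011 HI?T → r4=0x82
[7] flags=0011 → (cmp)
[8] flags=0011 GT?F → skip
[9] flags=0011 MI?F → skip
[10] flags=0011 VC?F → skip

VAL = 0xb3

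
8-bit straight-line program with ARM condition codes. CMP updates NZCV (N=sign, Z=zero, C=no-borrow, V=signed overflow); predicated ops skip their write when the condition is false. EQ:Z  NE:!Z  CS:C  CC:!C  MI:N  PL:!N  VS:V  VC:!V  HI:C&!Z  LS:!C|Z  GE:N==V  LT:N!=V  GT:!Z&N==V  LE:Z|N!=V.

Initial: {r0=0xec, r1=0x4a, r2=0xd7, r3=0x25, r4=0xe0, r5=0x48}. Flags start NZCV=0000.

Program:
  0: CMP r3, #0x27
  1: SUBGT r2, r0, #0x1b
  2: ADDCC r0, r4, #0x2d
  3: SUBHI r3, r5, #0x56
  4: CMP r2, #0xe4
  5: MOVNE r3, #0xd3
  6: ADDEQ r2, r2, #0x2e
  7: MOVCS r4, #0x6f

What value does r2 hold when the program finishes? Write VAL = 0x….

VAL = 0xd7

[0] flags=1000 → (cmp)
[1] flags=1000 GT?F → skip
[2] flags=1000 CC?T → r0=0x0d
[3] flags=1000 HI?F → skip
[4] flags=1000 → (cmp)
[5] flags=1000 NE?T → r3=0xd3
[6] flags=1000 EQ?F → skip
[7] flags=1000 CS?F → skip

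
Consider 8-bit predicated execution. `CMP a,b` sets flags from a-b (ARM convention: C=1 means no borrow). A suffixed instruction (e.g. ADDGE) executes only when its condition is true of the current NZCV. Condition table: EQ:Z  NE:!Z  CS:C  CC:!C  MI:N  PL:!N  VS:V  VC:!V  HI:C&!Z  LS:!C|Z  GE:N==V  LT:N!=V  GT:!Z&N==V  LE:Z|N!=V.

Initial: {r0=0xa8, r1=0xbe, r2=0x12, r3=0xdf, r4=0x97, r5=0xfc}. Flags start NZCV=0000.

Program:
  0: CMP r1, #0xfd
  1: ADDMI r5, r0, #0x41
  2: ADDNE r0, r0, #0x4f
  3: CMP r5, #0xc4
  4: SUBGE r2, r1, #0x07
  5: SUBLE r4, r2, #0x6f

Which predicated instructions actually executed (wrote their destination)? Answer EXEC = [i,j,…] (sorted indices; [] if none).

EXEC = [1,2,4]

[0] flags=1000 → (cmp)
[1] flags=1000 MI?T → r5=0xe9
[2] flags=1000 NE?T → r0=0xf7
[3] flags=0010 → (cmp)
[4] flags=0010 GE?T → r2=0xb7
[5] flags=0010 LE?F → skip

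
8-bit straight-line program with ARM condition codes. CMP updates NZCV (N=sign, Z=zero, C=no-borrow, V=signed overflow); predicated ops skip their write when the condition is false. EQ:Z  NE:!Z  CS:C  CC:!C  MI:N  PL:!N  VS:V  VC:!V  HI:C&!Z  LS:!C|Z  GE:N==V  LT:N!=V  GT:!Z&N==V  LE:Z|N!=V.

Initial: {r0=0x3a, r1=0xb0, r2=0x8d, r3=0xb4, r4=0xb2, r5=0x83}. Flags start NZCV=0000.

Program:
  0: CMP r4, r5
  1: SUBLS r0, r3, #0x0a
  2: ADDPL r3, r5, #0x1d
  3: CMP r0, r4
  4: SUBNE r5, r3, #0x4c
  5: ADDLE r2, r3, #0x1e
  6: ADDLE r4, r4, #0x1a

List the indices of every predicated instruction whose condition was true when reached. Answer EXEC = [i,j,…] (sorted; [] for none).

0: ✓ CMP  NZCV=0010
1: · SUBLS
2: ✓ ADDPL  r3←0xa0
3: ✓ CMP  NZCV=1001
4: ✓ SUBNE  r5←0x54
5: · ADDLE
6: · ADDLE

EXEC = [2,4]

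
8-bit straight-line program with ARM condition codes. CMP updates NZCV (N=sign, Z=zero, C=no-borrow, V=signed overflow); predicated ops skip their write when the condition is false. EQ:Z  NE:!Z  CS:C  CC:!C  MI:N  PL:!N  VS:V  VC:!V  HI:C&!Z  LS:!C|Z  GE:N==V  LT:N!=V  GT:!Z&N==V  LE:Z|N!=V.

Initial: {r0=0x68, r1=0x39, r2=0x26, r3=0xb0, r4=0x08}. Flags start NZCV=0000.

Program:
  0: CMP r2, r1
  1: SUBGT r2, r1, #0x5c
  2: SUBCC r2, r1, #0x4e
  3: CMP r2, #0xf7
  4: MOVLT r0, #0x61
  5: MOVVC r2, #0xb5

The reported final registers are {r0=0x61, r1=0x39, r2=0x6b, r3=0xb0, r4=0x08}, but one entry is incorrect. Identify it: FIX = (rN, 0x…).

0: ✓ CMP  NZCV=1000
1: · SUBGT
2: ✓ SUBCC  r2←0xeb
3: ✓ CMP  NZCV=1000
4: ✓ MOVLT  r0←0x61
5: ✓ MOVVC  r2←0xb5

FIX = (r2, 0xb5)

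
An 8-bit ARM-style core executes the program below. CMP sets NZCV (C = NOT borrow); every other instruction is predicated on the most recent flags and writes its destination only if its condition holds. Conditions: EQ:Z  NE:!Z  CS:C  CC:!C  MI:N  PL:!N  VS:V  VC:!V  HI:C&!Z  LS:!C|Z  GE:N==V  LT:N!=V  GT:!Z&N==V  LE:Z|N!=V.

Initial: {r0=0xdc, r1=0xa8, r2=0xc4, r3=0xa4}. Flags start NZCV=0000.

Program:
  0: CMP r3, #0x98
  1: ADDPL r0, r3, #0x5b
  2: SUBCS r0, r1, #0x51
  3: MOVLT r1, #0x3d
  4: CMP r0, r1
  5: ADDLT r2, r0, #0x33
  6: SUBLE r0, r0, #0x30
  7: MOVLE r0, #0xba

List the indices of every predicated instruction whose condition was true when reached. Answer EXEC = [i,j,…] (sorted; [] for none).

[0] flags=0010 → (cmp)
[1] flags=0010 PL?T → r0=0xff
[2] flags=0010 CS?T → r0=0x57
[3] flags=0010 LT?F → skip
[4] flags=1001 → (cmp)
[5] flags=1001 LT?F → skip
[6] flags=1001 LE?F → skip
[7] flags=1001 LE?F → skip

EXEC = [1,2]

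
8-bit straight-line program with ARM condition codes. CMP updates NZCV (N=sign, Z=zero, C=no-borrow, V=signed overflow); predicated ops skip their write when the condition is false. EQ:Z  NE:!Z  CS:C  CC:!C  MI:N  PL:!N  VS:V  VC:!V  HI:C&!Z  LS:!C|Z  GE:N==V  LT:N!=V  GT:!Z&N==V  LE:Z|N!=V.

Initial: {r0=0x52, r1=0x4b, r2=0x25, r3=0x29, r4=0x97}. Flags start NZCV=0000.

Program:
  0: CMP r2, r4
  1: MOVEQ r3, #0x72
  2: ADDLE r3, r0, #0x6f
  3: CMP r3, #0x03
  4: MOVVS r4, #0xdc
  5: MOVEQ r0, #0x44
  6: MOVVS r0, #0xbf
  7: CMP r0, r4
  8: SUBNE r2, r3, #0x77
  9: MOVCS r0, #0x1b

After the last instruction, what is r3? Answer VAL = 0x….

VAL = 0x29

[0] flags=1001 → (cmp)
[1] flags=1001 EQ?F → skip
[2] flags=1001 LE?F → skip
[3] flags=0010 → (cmp)
[4] flags=0010 VS?F → skip
[5] flags=0010 EQ?F → skip
[6] flags=0010 VS?F → skip
[7] flags=1001 → (cmp)
[8] flags=1001 NE?T → r2=0xb2
[9] flags=1001 CS?F → skip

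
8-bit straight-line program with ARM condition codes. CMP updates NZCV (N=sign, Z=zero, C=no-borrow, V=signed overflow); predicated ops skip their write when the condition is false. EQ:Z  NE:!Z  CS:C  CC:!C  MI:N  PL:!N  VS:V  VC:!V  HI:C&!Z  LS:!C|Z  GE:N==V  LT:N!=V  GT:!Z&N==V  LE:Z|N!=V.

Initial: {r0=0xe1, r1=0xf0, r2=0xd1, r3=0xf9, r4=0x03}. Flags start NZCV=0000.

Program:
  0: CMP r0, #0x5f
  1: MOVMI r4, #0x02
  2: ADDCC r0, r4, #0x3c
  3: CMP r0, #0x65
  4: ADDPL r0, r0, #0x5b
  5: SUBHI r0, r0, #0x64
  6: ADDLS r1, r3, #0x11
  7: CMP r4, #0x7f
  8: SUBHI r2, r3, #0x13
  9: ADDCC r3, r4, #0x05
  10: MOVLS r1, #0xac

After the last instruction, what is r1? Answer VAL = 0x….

VAL = 0xac

[0] flags=1010 → (cmp)
[1] flags=1010 MI?T → r4=0x02
[2] flags=1010 CC?F → skip
[3] flags=0011 → (cmp)
[4] flags=0011 PL?T → r0=0x3c
[5] flags=0011 HI?T → r0=0xd8
[6] flags=0011 LS?F → skip
[7] flags=1000 → (cmp)
[8] flags=1000 HI?F → skip
[9] flags=1000 CC?T → r3=0x07
[10] flags=1000 LS?T → r1=0xac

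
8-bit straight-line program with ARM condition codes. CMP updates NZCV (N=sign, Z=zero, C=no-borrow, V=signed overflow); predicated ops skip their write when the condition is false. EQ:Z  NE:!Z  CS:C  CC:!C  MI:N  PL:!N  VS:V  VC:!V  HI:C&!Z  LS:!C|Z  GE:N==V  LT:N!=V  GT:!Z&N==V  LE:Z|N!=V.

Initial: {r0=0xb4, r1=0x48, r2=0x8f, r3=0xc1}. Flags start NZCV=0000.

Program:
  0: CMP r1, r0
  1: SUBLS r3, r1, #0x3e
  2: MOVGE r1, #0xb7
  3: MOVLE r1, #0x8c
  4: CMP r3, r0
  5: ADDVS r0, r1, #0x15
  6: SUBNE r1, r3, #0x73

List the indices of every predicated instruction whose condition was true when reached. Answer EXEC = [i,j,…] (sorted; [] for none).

[0] flags=1001 → (cmp)
[1] flags=1001 LS?T → r3=0x0a
[2] flags=1001 GE?T → r1=0xb7
[3] flags=1001 LE?F → skip
[4] flags=0000 → (cmp)
[5] flags=0000 VS?F → skip
[6] flags=0000 NE?T → r1=0x97

EXEC = [1,2,6]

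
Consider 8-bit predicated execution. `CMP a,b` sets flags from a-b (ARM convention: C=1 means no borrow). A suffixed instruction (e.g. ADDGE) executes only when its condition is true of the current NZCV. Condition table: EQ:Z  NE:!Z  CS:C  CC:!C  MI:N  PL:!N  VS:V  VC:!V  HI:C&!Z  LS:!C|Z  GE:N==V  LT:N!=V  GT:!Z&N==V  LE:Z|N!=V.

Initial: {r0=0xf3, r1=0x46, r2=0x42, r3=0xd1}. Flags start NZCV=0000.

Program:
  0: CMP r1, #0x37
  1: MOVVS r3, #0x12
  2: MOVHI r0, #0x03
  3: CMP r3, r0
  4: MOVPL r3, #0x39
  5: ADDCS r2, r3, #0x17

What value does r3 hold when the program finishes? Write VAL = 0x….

0: ✓ CMP  NZCV=0010
1: · MOVVS
2: ✓ MOVHI  r0←0x03
3: ✓ CMP  NZCV=1010
4: · MOVPL
5: ✓ ADDCS  r2←0xe8

VAL = 0xd1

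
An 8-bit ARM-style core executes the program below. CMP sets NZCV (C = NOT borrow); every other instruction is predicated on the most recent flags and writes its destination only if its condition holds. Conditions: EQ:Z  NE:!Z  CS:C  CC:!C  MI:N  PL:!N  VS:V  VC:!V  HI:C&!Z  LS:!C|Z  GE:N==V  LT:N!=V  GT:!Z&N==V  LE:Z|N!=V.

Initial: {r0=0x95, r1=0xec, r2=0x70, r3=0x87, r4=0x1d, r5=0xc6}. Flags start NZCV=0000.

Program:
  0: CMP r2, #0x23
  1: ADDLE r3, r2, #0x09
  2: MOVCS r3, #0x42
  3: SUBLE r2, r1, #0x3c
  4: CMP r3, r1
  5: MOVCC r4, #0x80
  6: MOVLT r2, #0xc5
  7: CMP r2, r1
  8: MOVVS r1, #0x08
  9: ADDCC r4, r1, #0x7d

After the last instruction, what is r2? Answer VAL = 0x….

VAL = 0x70

0: ✓ CMP  NZCV=0010
1: · ADDLE
2: ✓ MOVCS  r3←0x42
3: · SUBLE
4: ✓ CMP  NZCV=0000
5: ✓ MOVCC  r4←0x80
6: · MOVLT
7: ✓ CMP  NZCV=1001
8: ✓ MOVVS  r1←0x08
9: ✓ ADDCC  r4←0x85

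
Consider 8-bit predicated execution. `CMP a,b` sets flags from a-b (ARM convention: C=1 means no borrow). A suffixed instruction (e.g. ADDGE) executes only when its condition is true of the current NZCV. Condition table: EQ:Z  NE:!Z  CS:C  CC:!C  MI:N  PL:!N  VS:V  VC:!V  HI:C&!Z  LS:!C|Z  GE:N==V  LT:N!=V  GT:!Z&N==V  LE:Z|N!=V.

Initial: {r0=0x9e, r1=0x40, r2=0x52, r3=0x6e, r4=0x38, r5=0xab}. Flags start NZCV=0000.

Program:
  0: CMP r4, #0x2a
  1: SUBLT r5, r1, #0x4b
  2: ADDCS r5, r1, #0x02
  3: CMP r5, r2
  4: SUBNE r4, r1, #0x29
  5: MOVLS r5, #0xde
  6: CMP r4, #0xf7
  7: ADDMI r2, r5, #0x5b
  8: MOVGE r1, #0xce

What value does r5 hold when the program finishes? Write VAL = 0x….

VAL = 0xde

[0] flags=0010 → (cmp)
[1] flags=0010 LT?F → skip
[2] flags=0010 CS?T → r5=0x42
[3] flags=1000 → (cmp)
[4] flags=1000 NE?T → r4=0x17
[5] flags=1000 LS?T → r5=0xde
[6] flags=0000 → (cmp)
[7] flags=0000 MI?F → skip
[8] flags=0000 GE?T → r1=0xce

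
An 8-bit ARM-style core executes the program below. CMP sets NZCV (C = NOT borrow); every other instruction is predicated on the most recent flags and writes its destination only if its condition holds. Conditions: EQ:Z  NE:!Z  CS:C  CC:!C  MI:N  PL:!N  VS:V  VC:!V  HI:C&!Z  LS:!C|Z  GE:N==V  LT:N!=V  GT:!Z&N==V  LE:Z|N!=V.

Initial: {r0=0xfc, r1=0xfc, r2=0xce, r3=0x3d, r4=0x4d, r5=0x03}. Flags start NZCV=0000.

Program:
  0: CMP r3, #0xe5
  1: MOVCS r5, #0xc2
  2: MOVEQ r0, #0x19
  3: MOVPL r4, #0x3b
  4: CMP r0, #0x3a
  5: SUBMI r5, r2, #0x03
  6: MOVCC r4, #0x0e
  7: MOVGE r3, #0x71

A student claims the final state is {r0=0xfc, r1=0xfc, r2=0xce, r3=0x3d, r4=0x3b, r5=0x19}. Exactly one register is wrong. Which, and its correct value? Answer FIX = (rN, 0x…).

[0] flags=0000 → (cmp)
[1] flags=0000 CS?F → skip
[2] flags=0000 EQ?F → skip
[3] flags=0000 PL?T → r4=0x3b
[4] flags=1010 → (cmp)
[5] flags=1010 MI?T → r5=0xcb
[6] flags=1010 CC?F → skip
[7] flags=1010 GE?F → skip

FIX = (r5, 0xcb)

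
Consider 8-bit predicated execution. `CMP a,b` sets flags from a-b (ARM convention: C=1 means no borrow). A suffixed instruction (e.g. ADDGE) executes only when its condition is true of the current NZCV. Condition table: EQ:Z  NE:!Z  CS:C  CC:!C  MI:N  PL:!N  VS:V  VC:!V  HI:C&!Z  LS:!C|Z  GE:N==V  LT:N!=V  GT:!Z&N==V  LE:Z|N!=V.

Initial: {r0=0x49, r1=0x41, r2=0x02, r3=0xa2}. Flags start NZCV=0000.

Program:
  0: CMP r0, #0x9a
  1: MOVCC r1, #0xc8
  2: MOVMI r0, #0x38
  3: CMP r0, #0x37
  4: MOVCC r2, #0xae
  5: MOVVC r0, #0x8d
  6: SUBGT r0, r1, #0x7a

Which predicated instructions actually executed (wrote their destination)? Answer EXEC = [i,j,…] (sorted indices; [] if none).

[0] flags=1001 → (cmp)
[1] flags=1001 CC?T → r1=0xc8
[2] flags=1001 MI?T → r0=0x38
[3] flags=0010 → (cmp)
[4] flags=0010 CC?F → skip
[5] flags=0010 VC?T → r0=0x8d
[6] flags=0010 GT?T → r0=0x4e

EXEC = [1,2,5,6]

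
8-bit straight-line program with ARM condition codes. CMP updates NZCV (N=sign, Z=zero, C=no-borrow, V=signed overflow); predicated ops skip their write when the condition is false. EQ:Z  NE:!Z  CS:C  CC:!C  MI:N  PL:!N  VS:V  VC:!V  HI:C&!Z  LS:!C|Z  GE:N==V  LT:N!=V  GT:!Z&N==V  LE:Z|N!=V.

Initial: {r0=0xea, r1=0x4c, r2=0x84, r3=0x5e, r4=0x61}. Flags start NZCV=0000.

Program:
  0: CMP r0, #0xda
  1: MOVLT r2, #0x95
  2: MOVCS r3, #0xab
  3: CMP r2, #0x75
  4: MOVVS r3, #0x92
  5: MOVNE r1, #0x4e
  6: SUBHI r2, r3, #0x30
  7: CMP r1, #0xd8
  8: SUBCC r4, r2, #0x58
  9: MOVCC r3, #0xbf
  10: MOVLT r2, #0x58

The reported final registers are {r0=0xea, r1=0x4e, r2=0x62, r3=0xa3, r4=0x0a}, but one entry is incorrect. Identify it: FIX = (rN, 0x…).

0: ✓ CMP  NZCV=0010
1: · MOVLT
2: ✓ MOVCS  r3←0xab
3: ✓ CMP  NZCV=0011
4: ✓ MOVVS  r3←0x92
5: ✓ MOVNE  r1←0x4e
6: ✓ SUBHI  r2←0x62
7: ✓ CMP  NZCV=0000
8: ✓ SUBCC  r4←0x0a
9: ✓ MOVCC  r3←0xbf
10: · MOVLT

FIX = (r3, 0xbf)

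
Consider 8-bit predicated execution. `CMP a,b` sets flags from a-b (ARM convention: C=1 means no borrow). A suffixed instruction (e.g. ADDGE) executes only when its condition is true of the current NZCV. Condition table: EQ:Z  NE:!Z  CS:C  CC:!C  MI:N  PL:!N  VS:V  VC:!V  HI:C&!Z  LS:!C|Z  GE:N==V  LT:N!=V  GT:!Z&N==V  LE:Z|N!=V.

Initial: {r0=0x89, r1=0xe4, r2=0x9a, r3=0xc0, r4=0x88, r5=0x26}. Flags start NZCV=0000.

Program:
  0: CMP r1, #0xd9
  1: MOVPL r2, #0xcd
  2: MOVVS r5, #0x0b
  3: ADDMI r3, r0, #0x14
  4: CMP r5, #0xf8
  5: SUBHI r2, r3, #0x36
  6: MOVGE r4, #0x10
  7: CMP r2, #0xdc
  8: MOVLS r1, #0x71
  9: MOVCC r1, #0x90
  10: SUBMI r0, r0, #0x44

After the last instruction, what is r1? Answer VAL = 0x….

0: ✓ CMP  NZCV=0010
1: ✓ MOVPL  r2←0xcd
2: · MOVVS
3: · ADDMI
4: ✓ CMP  NZCV=0000
5: · SUBHI
6: ✓ MOVGE  r4←0x10
7: ✓ CMP  NZCV=1000
8: ✓ MOVLS  r1←0x71
9: ✓ MOVCC  r1←0x90
10: ✓ SUBMI  r0←0x45

VAL = 0x90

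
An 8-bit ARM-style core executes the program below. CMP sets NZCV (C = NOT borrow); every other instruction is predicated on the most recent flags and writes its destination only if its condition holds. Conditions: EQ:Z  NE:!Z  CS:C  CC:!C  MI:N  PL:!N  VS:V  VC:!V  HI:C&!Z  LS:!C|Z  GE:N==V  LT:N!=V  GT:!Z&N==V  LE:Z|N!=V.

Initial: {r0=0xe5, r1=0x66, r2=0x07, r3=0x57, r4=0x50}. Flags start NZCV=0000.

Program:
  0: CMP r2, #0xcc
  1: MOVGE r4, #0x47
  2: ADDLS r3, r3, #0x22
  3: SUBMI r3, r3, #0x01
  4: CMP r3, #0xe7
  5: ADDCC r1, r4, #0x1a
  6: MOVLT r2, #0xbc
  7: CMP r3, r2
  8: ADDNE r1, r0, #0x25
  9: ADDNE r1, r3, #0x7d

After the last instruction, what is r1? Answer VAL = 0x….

VAL = 0xf6

[0] flags=0000 → (cmp)
[1] flags=0000 GE?T → r4=0x47
[2] flags=0000 LS?T → r3=0x79
[3] flags=0000 MI?F → skip
[4] flags=1001 → (cmp)
[5] flags=1001 CC?T → r1=0x61
[6] flags=1001 LT?F → skip
[7] flags=0010 → (cmp)
[8] flags=0010 NE?T → r1=0x0a
[9] flags=0010 NE?T → r1=0xf6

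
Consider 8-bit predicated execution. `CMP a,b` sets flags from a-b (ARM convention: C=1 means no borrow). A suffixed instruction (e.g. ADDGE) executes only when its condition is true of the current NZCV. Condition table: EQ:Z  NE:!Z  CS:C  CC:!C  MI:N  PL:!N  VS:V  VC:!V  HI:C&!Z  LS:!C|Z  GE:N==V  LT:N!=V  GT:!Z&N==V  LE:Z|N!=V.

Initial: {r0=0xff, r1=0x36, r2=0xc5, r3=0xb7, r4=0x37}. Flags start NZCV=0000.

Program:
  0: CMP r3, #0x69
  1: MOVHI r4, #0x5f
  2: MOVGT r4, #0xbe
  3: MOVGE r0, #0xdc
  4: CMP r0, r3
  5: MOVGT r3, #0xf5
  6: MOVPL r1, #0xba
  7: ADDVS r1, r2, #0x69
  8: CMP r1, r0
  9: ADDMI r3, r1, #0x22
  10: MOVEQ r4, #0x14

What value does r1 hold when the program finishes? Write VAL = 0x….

[0] flags=0011 → (cmp)
[1] flags=0011 HI?T → r4=0x5f
[2] flags=0011 GT?F → skip
[3] flags=0011 GE?F → skip
[4] flags=0010 → (cmp)
[5] flags=0010 GT?T → r3=0xf5
[6] flags=0010 PL?T → r1=0xba
[7] flags=0010 VS?F → skip
[8] flags=1000 → (cmp)
[9] flags=1000 MI?T → r3=0xdc
[10] flags=1000 EQ?F → skip

VAL = 0xba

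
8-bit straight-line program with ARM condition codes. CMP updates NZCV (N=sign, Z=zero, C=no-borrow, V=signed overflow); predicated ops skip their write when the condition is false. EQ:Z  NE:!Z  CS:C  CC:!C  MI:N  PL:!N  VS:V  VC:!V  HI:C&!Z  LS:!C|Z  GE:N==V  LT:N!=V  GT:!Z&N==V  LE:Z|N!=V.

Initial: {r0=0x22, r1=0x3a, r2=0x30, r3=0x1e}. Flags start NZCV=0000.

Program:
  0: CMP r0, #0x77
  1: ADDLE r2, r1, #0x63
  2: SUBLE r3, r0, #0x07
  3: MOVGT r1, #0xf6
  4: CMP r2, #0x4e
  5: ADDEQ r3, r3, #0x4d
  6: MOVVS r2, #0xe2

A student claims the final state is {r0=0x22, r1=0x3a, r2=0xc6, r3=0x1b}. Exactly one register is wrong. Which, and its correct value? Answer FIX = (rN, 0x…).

FIX = (r2, 0xe2)

0: ✓ CMP  NZCV=1000
1: ✓ ADDLE  r2←0x9d
2: ✓ SUBLE  r3←0x1b
3: · MOVGT
4: ✓ CMP  NZCV=0011
5: · ADDEQ
6: ✓ MOVVS  r2←0xe2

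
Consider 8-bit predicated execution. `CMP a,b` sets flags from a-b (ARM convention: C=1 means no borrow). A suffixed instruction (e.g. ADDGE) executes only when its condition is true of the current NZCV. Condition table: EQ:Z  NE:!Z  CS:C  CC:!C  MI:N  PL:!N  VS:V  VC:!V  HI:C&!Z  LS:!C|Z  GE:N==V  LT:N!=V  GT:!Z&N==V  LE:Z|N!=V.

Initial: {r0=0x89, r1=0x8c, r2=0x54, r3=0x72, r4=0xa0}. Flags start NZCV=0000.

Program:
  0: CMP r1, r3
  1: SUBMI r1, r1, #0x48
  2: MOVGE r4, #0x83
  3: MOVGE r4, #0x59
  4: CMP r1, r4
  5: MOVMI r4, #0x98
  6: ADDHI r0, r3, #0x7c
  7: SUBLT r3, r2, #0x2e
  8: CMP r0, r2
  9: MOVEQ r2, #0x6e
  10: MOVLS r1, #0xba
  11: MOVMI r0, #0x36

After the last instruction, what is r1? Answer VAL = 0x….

0: ✓ CMP  NZCV=0011
1: · SUBMI
2: · MOVGE
3: · MOVGE
4: ✓ CMP  NZCV=1000
5: ✓ MOVMI  r4←0x98
6: · ADDHI
7: ✓ SUBLT  r3←0x26
8: ✓ CMP  NZCV=0011
9: · MOVEQ
10: · MOVLS
11: · MOVMI

VAL = 0x8c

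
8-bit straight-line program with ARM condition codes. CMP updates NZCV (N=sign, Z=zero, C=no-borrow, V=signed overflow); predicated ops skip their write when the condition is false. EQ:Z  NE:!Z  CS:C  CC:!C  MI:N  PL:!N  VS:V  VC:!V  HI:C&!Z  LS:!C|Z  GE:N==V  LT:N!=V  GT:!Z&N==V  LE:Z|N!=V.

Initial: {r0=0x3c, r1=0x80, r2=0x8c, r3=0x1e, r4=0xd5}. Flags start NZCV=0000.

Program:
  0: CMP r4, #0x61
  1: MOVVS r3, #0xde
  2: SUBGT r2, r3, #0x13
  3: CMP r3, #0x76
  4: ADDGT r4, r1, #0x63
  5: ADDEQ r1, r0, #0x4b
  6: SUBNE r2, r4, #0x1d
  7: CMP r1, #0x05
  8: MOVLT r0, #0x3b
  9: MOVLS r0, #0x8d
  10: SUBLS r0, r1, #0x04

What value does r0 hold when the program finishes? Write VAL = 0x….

0: ✓ CMP  NZCV=0011
1: ✓ MOVVS  r3←0xde
2: · SUBGT
3: ✓ CMP  NZCV=0011
4: · ADDGT
5: · ADDEQ
6: ✓ SUBNE  r2←0xb8
7: ✓ CMP  NZCV=0011
8: ✓ MOVLT  r0←0x3b
9: · MOVLS
10: · SUBLS

VAL = 0x3b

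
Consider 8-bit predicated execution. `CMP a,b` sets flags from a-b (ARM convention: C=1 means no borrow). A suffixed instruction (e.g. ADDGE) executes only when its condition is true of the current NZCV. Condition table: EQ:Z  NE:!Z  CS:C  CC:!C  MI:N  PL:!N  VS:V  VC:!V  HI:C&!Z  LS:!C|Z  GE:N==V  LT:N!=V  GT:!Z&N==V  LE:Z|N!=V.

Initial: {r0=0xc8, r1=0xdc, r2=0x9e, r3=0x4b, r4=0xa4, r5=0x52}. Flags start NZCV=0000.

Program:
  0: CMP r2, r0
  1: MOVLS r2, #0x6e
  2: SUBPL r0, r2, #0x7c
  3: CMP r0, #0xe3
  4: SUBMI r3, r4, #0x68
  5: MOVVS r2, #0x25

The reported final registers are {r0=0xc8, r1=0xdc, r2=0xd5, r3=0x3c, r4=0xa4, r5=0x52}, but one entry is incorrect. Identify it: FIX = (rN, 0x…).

[0] flags=1000 → (cmp)
[1] flags=1000 LS?T → r2=0x6e
[2] flags=1000 PL?F → skip
[3] flags=1000 → (cmp)
[4] flags=1000 MI?T → r3=0x3c
[5] flags=1000 VS?F → skip

FIX = (r2, 0x6e)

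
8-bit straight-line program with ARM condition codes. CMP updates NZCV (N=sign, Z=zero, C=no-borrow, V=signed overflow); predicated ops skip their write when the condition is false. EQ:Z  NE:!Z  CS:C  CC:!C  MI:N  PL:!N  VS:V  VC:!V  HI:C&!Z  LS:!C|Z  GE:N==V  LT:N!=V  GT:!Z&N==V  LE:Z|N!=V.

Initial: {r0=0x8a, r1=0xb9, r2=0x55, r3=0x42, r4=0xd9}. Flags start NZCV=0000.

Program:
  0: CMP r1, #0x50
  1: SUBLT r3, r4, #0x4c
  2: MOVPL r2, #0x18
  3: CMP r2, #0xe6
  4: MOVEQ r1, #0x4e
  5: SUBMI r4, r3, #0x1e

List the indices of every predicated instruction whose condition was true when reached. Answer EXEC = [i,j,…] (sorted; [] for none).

EXEC = [1,2]

0: ✓ CMP  NZCV=0011
1: ✓ SUBLT  r3←0x8d
2: ✓ MOVPL  r2←0x18
3: ✓ CMP  NZCV=0000
4: · MOVEQ
5: · SUBMI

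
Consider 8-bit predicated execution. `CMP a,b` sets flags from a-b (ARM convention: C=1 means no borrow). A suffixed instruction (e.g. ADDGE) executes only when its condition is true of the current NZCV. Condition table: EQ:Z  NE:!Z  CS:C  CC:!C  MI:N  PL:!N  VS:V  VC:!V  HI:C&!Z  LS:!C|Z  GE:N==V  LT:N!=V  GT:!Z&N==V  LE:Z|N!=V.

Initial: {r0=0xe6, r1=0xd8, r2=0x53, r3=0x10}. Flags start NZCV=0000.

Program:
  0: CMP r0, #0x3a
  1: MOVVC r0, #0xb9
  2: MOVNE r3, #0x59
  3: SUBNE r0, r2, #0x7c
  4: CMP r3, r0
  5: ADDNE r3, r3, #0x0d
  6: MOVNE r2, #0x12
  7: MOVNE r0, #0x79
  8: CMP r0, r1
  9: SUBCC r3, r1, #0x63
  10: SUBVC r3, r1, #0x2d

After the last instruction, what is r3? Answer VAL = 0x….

VAL = 0x75

[0] flags=1010 → (cmp)
[1] flags=1010 VC?T → r0=0xb9
[2] flags=1010 NE?T → r3=0x59
[3] flags=1010 NE?T → r0=0xd7
[4] flags=1001 → (cmp)
[5] flags=1001 NE?T → r3=0x66
[6] flags=1001 NE?T → r2=0x12
[7] flags=1001 NE?T → r0=0x79
[8] flags=1001 → (cmp)
[9] flags=1001 CC?T → r3=0x75
[10] flags=1001 VC?F → skip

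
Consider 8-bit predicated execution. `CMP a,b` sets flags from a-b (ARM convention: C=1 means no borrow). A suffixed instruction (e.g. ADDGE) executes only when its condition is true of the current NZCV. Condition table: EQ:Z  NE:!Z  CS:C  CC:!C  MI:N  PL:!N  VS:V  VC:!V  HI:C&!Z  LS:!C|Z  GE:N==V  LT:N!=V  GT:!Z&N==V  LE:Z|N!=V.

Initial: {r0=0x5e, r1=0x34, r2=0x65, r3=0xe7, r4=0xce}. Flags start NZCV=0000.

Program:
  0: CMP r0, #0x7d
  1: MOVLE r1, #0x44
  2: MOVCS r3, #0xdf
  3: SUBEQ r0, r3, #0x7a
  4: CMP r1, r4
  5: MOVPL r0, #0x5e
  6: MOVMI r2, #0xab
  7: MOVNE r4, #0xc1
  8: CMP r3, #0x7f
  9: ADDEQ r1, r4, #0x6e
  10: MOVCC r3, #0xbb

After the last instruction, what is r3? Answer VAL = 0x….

0: ✓ CMP  NZCV=1000
1: ✓ MOVLE  r1←0x44
2: · MOVCS
3: · SUBEQ
4: ✓ CMP  NZCV=0000
5: ✓ MOVPL  r0←0x5e
6: · MOVMI
7: ✓ MOVNE  r4←0xc1
8: ✓ CMP  NZCV=0011
9: · ADDEQ
10: · MOVCC

VAL = 0xe7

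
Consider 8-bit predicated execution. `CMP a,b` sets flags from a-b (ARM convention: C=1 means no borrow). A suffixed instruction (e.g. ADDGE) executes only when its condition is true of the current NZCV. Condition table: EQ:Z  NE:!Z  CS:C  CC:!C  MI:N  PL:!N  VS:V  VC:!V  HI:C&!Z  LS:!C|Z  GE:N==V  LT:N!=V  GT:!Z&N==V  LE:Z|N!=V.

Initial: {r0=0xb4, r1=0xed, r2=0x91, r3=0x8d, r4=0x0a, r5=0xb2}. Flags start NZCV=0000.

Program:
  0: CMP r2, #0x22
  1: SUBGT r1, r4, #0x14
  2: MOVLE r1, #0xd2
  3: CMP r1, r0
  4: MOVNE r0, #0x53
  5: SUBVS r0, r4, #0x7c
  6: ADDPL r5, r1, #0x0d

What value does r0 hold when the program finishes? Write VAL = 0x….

[0] flags=0011 → (cmp)
[1] flags=0011 GT?F → skip
[2] flags=0011 LE?T → r1=0xd2
[3] flags=0010 → (cmp)
[4] flags=0010 NE?T → r0=0x53
[5] flags=0010 VS?F → skip
[6] flags=0010 PL?T → r5=0xdf

VAL = 0x53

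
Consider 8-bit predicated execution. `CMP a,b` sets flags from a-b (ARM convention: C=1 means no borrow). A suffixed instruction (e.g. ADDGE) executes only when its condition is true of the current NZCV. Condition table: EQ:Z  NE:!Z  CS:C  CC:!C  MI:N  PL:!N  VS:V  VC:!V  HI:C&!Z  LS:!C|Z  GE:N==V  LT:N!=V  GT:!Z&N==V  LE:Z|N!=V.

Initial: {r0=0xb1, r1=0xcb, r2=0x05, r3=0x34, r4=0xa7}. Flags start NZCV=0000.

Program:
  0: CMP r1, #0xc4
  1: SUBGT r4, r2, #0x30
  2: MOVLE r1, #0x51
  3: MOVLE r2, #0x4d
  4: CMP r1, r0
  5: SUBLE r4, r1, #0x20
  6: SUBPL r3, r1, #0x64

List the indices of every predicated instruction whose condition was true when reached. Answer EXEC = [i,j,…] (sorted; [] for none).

EXEC = [1,6]

[0] flags=0010 → (cmp)
[1] flags=0010 GT?T → r4=0xd5
[2] flags=0010 LE?F → skip
[3] flags=0010 LE?F → skip
[4] flags=0010 → (cmp)
[5] flags=0010 LE?F → skip
[6] flags=0010 PL?T → r3=0x67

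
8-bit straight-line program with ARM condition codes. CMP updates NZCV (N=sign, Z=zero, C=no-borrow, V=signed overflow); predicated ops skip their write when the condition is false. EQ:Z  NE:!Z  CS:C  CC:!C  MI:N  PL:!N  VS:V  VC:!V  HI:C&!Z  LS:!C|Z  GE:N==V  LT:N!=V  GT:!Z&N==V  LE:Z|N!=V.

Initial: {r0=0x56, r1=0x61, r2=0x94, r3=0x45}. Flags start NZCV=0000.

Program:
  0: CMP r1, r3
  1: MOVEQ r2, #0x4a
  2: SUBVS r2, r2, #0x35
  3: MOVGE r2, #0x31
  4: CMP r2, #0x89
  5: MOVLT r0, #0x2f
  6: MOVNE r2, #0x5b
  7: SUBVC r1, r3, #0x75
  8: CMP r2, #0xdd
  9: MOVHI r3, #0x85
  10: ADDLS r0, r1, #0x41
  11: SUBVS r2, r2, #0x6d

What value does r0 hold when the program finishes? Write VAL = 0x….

VAL = 0xa2

0: ✓ CMP  NZCV=0010
1: · MOVEQ
2: · SUBVS
3: ✓ MOVGE  r2←0x31
4: ✓ CMP  NZCV=1001
5: · MOVLT
6: ✓ MOVNE  r2←0x5b
7: · SUBVC
8: ✓ CMP  NZCV=0000
9: · MOVHI
10: ✓ ADDLS  r0←0xa2
11: · SUBVS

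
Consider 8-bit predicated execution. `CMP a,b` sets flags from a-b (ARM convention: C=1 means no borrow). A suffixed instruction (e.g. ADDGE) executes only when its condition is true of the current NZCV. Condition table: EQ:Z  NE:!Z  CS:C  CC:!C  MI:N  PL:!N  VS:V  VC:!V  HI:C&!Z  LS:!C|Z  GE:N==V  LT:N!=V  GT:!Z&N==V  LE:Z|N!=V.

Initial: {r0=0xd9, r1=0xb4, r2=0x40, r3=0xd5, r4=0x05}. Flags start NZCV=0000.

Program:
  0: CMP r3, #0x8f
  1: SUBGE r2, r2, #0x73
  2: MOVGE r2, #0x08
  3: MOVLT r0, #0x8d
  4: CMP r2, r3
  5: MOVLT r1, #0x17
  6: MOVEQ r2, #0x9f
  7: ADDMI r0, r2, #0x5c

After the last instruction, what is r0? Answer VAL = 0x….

0: ✓ CMP  NZCV=0010
1: ✓ SUBGE  r2←0xcd
2: ✓ MOVGE  r2←0x08
3: · MOVLT
4: ✓ CMP  NZCV=0000
5: · MOVLT
6: · MOVEQ
7: · ADDMI

VAL = 0xd9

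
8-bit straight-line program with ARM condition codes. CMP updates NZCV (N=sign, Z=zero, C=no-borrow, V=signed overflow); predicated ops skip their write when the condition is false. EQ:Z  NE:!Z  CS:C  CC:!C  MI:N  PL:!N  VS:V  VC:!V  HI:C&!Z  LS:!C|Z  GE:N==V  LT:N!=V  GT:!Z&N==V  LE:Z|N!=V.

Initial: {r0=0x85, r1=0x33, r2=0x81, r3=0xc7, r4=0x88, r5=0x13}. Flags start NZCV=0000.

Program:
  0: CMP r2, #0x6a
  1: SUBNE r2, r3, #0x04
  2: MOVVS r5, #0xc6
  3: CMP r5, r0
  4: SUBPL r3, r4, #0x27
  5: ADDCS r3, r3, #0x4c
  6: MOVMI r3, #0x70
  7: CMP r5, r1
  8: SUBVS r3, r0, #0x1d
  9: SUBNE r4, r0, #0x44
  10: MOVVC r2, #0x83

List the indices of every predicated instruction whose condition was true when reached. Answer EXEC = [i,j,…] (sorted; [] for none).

EXEC = [1,2,4,5,9,10]

[0] flags=0011 → (cmp)
[1] flags=0011 NE?T → r2=0xc3
[2] flags=0011 VS?T → r5=0xc6
[3] flags=0010 → (cmp)
[4] flags=0010 PL?T → r3=0x61
[5] flags=0010 CS?T → r3=0xad
[6] flags=0010 MI?F → skip
[7] flags=1010 → (cmp)
[8] flags=1010 VS?F → skip
[9] flags=1010 NE?T → r4=0x41
[10] flags=1010 VC?T → r2=0x83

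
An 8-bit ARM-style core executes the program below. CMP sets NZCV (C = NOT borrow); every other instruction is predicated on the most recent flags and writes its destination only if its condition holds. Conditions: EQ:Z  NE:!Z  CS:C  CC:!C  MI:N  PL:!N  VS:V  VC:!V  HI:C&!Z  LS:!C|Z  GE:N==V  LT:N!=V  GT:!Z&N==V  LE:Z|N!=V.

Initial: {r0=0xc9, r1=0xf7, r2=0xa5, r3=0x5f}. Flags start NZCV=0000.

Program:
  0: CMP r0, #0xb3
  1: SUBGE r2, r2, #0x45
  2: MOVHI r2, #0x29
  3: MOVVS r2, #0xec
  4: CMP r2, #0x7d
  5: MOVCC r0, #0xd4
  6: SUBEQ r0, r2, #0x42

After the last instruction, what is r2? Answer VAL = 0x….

VAL = 0x29

[0] flags=0010 → (cmp)
[1] flags=0010 GE?T → r2=0x60
[2] flags=0010 HI?T → r2=0x29
[3] flags=0010 VS?F → skip
[4] flags=1000 → (cmp)
[5] flags=1000 CC?T → r0=0xd4
[6] flags=1000 EQ?F → skip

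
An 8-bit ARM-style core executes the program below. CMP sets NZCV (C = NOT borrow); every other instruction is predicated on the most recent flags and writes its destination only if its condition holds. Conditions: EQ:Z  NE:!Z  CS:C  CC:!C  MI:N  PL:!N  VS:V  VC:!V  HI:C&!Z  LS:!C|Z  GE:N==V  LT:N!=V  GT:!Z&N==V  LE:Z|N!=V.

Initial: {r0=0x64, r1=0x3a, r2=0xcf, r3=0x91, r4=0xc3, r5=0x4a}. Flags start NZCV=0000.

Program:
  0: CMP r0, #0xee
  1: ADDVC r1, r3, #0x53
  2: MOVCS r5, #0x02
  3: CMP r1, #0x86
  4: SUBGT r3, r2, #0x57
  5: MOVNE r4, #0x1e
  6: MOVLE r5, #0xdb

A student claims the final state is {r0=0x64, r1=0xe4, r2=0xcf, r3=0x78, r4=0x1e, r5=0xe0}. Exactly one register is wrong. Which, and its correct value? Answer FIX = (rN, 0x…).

FIX = (r5, 0x4a)

0: ✓ CMP  NZCV=0000
1: ✓ ADDVC  r1←0xe4
2: · MOVCS
3: ✓ CMP  NZCV=0010
4: ✓ SUBGT  r3←0x78
5: ✓ MOVNE  r4←0x1e
6: · MOVLE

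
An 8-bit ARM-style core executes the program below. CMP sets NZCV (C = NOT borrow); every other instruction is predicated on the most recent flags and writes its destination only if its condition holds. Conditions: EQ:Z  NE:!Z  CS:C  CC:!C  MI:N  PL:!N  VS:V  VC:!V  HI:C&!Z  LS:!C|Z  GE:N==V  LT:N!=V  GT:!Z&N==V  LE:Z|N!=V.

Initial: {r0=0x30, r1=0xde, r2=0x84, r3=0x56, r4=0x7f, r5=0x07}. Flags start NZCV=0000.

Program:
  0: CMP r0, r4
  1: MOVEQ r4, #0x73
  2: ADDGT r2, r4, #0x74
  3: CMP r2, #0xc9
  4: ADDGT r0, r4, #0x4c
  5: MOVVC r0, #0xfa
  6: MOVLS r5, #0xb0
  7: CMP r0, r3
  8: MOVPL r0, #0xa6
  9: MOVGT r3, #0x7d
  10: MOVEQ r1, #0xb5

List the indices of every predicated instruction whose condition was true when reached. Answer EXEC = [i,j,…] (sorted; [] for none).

[0] flags=1000 → (cmp)
[1] flags=1000 EQ?F → skip
[2] flags=1000 GT?F → skip
[3] flags=1000 → (cmp)
[4] flags=1000 GT?F → skip
[5] flags=1000 VC?T → r0=0xfa
[6] flags=1000 LS?T → r5=0xb0
[7] flags=1010 → (cmp)
[8] flags=1010 PL?F → skip
[9] flags=1010 GT?F → skip
[10] flags=1010 EQ?F → skip

EXEC = [5,6]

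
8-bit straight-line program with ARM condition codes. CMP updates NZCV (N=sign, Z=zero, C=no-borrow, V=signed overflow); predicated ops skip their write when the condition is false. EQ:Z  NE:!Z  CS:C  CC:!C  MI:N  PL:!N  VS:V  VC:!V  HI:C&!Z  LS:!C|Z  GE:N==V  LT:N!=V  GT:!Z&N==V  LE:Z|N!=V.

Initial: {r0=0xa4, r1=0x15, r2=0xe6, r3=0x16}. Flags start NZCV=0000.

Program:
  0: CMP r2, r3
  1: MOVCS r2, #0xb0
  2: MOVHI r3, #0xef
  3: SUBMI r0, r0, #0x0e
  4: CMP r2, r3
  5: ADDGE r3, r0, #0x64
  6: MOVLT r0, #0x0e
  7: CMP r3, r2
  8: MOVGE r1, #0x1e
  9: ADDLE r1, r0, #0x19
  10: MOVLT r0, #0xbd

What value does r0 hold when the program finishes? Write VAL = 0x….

VAL = 0x0e

0: ✓ CMP  NZCV=1010
1: ✓ MOVCS  r2←0xb0
2: ✓ MOVHI  r3←0xef
3: ✓ SUBMI  r0←0x96
4: ✓ CMP  NZCV=1000
5: · ADDGE
6: ✓ MOVLT  r0←0x0e
7: ✓ CMP  NZCV=0010
8: ✓ MOVGE  r1←0x1e
9: · ADDLE
10: · MOVLT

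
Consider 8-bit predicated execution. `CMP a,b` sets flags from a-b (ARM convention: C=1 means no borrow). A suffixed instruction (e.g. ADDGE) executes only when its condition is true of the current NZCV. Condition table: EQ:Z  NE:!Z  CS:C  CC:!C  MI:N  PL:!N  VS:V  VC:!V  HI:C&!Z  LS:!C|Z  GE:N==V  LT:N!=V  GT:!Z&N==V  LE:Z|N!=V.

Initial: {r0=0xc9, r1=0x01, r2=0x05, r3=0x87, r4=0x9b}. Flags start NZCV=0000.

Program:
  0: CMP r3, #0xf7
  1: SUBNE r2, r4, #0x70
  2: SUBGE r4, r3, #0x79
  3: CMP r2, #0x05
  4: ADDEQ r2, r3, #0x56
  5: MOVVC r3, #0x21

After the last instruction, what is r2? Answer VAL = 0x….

0: ✓ CMP  NZCV=1000
1: ✓ SUBNE  r2←0x2b
2: · SUBGE
3: ✓ CMP  NZCV=0010
4: · ADDEQ
5: ✓ MOVVC  r3←0x21

VAL = 0x2b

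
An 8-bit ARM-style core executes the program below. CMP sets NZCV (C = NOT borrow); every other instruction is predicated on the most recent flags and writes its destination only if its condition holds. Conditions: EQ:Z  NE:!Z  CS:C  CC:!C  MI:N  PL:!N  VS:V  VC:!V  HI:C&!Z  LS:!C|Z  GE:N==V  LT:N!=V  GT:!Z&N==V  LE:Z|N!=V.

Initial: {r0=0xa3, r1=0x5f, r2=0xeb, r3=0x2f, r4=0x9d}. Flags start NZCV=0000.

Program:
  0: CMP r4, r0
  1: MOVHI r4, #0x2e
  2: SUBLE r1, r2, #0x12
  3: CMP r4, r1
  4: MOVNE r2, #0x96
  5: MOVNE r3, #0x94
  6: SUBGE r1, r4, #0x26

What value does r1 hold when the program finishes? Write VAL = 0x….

VAL = 0xd9

[0] flags=1000 → (cmp)
[1] flags=1000 HI?F → skip
[2] flags=1000 LE?T → r1=0xd9
[3] flags=1000 → (cmp)
[4] flags=1000 NE?T → r2=0x96
[5] flags=1000 NE?T → r3=0x94
[6] flags=1000 GE?F → skip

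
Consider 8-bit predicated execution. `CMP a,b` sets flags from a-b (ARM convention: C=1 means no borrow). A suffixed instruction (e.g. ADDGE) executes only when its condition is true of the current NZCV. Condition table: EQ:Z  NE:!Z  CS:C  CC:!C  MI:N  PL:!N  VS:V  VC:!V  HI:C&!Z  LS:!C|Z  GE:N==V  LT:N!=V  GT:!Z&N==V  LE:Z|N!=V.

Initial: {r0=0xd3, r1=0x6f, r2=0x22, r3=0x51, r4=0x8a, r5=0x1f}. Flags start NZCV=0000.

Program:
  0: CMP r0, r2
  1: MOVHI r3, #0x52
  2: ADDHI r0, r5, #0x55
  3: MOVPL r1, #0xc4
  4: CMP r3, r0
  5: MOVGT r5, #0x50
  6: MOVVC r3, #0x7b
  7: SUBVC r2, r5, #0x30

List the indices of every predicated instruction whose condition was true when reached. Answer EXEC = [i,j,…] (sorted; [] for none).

0: ✓ CMP  NZCV=1010
1: ✓ MOVHI  r3←0x52
2: ✓ ADDHI  r0←0x74
3: · MOVPL
4: ✓ CMP  NZCV=1000
5: · MOVGT
6: ✓ MOVVC  r3←0x7b
7: ✓ SUBVC  r2←0xef

EXEC = [1,2,6,7]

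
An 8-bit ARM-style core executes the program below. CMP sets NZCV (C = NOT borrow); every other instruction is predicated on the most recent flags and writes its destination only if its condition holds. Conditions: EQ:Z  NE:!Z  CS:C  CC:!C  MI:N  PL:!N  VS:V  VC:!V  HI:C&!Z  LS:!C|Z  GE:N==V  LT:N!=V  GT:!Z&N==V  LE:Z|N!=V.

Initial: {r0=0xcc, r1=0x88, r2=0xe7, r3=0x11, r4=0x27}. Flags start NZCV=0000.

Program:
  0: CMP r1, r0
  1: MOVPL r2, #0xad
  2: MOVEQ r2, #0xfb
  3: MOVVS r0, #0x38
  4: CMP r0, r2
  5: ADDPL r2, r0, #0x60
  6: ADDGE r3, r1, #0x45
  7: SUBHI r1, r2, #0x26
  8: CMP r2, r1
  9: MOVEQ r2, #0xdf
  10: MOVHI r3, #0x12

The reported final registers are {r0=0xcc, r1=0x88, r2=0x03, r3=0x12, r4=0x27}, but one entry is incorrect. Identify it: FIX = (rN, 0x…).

[0] flags=1000 → (cmp)
[1] flags=1000 PL?F → skip
[2] flags=1000 EQ?F → skip
[3] flags=1000 VS?F → skip
[4] flags=1000 → (cmp)
[5] flags=1000 PL?F → skip
[6] flags=1000 GE?F → skip
[7] flags=1000 HI?F → skip
[8] flags=0010 → (cmp)
[9] flags=0010 EQ?F → skip
[10] flags=0010 HI?T → r3=0x12

FIX = (r2, 0xe7)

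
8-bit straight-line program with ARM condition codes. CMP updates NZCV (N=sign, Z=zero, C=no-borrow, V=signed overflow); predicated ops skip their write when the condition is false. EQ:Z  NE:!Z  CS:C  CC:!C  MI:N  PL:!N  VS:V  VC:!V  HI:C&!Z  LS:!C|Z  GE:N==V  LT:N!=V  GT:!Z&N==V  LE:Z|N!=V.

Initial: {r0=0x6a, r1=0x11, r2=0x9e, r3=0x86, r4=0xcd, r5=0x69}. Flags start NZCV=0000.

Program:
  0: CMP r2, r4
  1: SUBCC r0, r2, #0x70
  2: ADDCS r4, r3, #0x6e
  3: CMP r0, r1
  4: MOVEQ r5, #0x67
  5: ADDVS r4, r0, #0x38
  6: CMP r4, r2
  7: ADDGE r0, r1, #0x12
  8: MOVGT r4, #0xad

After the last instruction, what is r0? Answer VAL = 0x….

[0] flags=1000 → (cmp)
[1] flags=1000 CC?T → r0=0x2e
[2] flags=1000 CS?F → skip
[3] flags=0010 → (cmp)
[4] flags=0010 EQ?F → skip
[5] flags=0010 VS?F → skip
[6] flags=0010 → (cmp)
[7] flags=0010 GE?T → r0=0x23
[8] flags=0010 GT?T → r4=0xad

VAL = 0x23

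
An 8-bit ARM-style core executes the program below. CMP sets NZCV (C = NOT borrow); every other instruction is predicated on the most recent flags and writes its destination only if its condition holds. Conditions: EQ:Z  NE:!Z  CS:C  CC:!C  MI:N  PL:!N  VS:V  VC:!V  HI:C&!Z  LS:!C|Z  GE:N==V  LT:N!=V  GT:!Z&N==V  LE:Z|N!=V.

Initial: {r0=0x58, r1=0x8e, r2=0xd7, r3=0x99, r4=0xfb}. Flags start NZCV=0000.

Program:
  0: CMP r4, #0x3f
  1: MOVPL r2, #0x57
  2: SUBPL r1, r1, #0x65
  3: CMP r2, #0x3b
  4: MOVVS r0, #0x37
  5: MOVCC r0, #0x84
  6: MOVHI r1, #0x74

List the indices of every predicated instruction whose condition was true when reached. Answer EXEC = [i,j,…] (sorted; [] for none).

0: ✓ CMP  NZCV=1010
1: · MOVPL
2: · SUBPL
3: ✓ CMP  NZCV=1010
4: · MOVVS
5: · MOVCC
6: ✓ MOVHI  r1←0x74

EXEC = [6]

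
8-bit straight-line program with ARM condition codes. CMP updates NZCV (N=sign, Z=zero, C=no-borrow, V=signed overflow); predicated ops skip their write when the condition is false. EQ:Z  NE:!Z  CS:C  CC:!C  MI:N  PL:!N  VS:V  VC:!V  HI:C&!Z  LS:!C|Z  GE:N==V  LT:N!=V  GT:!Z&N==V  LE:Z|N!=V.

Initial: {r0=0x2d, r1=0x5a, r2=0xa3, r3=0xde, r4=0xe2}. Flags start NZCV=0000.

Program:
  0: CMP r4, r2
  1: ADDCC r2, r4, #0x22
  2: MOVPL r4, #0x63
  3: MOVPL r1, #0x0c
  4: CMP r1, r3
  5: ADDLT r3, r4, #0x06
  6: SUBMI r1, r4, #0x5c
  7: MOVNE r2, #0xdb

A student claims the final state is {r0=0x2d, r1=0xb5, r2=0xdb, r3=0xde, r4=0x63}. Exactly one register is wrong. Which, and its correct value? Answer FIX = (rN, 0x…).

[0] flags=0010 → (cmp)
[1] flags=0010 CC?F → skip
[2] flags=0010 PL?T → r4=0x63
[3] flags=0010 PL?T → r1=0x0c
[4] flags=0000 → (cmp)
[5] flags=0000 LT?F → skip
[6] flags=0000 MI?F → skip
[7] flags=0000 NE?T → r2=0xdb

FIX = (r1, 0x0c)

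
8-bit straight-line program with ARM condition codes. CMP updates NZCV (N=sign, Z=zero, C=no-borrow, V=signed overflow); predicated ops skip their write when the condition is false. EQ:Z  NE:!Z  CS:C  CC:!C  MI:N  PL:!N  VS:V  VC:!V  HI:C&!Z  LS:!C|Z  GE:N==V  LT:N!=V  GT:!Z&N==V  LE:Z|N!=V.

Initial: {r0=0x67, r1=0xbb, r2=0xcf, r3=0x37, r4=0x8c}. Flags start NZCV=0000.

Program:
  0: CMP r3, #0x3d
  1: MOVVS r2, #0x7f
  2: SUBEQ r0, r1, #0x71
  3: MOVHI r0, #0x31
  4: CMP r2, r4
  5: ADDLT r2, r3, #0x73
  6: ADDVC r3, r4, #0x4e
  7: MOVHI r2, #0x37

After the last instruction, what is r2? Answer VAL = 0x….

VAL = 0x37

0: ✓ CMP  NZCV=1000
1: · MOVVS
2: · SUBEQ
3: · MOVHI
4: ✓ CMP  NZCV=0010
5: · ADDLT
6: ✓ ADDVC  r3←0xda
7: ✓ MOVHI  r2←0x37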